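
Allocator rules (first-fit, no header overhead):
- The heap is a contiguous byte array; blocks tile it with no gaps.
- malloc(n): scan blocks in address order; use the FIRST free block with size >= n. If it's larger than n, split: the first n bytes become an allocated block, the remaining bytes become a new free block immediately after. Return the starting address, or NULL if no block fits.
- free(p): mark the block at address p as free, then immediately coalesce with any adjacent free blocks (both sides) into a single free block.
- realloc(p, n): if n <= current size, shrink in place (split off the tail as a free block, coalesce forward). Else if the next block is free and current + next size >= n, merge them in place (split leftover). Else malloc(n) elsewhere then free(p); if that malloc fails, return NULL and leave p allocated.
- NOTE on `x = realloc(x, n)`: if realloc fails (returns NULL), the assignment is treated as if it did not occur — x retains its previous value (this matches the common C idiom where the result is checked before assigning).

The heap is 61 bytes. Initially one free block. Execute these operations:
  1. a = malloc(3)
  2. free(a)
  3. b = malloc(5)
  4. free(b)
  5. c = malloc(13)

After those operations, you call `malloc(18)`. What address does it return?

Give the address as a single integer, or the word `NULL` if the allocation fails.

Answer: 13

Derivation:
Op 1: a = malloc(3) -> a = 0; heap: [0-2 ALLOC][3-60 FREE]
Op 2: free(a) -> (freed a); heap: [0-60 FREE]
Op 3: b = malloc(5) -> b = 0; heap: [0-4 ALLOC][5-60 FREE]
Op 4: free(b) -> (freed b); heap: [0-60 FREE]
Op 5: c = malloc(13) -> c = 0; heap: [0-12 ALLOC][13-60 FREE]
malloc(18): first-fit scan over [0-12 ALLOC][13-60 FREE] -> 13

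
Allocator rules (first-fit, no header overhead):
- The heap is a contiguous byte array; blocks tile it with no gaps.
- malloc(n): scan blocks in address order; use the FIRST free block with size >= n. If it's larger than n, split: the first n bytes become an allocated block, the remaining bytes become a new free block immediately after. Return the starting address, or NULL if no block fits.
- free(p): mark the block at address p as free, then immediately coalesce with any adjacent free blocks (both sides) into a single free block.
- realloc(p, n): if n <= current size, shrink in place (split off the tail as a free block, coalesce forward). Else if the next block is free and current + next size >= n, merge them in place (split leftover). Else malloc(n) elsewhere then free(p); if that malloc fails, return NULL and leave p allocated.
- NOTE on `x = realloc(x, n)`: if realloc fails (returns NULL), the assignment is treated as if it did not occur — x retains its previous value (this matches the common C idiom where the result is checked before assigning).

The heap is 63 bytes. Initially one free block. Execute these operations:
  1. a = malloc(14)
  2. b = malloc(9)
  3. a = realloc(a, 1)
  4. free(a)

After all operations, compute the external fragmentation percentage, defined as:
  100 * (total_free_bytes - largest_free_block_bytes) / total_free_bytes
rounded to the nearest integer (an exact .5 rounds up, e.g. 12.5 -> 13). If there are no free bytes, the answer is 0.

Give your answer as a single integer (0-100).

Op 1: a = malloc(14) -> a = 0; heap: [0-13 ALLOC][14-62 FREE]
Op 2: b = malloc(9) -> b = 14; heap: [0-13 ALLOC][14-22 ALLOC][23-62 FREE]
Op 3: a = realloc(a, 1) -> a = 0; heap: [0-0 ALLOC][1-13 FREE][14-22 ALLOC][23-62 FREE]
Op 4: free(a) -> (freed a); heap: [0-13 FREE][14-22 ALLOC][23-62 FREE]
Free blocks: [14 40] total_free=54 largest=40 -> 100*(54-40)/54 = 1400/54 ≈ 25.926 -> rounds to 26

Answer: 26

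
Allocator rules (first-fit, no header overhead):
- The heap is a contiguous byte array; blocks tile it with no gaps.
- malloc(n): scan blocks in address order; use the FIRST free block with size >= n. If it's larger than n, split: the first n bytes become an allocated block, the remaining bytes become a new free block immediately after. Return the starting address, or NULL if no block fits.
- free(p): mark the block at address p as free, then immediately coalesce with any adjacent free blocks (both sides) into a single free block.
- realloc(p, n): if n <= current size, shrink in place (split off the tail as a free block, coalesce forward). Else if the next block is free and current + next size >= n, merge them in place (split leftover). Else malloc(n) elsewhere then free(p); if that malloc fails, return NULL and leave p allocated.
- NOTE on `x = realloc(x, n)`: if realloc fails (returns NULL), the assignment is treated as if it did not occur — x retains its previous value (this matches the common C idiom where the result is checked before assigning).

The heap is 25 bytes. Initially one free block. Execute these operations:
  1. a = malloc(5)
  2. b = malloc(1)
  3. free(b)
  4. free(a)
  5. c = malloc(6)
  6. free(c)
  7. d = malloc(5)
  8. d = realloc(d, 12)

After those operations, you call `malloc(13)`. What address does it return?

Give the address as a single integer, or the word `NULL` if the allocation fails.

Answer: 12

Derivation:
Op 1: a = malloc(5) -> a = 0; heap: [0-4 ALLOC][5-24 FREE]
Op 2: b = malloc(1) -> b = 5; heap: [0-4 ALLOC][5-5 ALLOC][6-24 FREE]
Op 3: free(b) -> (freed b); heap: [0-4 ALLOC][5-24 FREE]
Op 4: free(a) -> (freed a); heap: [0-24 FREE]
Op 5: c = malloc(6) -> c = 0; heap: [0-5 ALLOC][6-24 FREE]
Op 6: free(c) -> (freed c); heap: [0-24 FREE]
Op 7: d = malloc(5) -> d = 0; heap: [0-4 ALLOC][5-24 FREE]
Op 8: d = realloc(d, 12) -> d = 0; heap: [0-11 ALLOC][12-24 FREE]
malloc(13): first-fit scan over [0-11 ALLOC][12-24 FREE] -> 12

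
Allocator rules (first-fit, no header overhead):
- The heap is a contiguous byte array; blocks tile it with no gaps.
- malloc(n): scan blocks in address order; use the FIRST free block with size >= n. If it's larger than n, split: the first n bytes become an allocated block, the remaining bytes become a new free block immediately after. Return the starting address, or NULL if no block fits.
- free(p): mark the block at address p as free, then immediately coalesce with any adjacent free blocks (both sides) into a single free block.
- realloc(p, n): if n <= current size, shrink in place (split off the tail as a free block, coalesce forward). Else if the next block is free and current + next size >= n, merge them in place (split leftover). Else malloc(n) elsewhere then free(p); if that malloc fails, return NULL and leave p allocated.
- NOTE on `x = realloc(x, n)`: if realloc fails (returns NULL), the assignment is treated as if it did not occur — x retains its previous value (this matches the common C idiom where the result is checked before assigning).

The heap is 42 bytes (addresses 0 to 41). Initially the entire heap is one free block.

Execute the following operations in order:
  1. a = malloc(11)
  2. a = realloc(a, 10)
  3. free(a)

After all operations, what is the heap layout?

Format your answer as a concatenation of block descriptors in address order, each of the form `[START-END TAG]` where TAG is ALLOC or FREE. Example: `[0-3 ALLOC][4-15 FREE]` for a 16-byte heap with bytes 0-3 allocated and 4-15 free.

Answer: [0-41 FREE]

Derivation:
Op 1: a = malloc(11) -> a = 0; heap: [0-10 ALLOC][11-41 FREE]
Op 2: a = realloc(a, 10) -> a = 0; heap: [0-9 ALLOC][10-41 FREE]
Op 3: free(a) -> (freed a); heap: [0-41 FREE]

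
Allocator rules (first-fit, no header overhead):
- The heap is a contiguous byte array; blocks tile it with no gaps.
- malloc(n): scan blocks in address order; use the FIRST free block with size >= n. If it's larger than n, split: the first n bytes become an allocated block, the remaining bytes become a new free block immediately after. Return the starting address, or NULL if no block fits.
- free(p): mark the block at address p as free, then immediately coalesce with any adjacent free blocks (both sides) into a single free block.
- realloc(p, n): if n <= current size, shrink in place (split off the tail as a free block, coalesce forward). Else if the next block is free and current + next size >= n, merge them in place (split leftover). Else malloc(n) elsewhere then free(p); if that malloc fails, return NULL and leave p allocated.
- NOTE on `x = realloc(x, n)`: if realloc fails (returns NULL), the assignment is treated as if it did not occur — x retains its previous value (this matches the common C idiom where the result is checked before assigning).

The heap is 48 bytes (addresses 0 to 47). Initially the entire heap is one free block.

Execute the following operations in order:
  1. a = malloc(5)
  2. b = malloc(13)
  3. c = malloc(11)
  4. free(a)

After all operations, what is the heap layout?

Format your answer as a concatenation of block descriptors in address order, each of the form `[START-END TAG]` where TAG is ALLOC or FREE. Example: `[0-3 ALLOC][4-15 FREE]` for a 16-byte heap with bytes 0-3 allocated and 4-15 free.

Answer: [0-4 FREE][5-17 ALLOC][18-28 ALLOC][29-47 FREE]

Derivation:
Op 1: a = malloc(5) -> a = 0; heap: [0-4 ALLOC][5-47 FREE]
Op 2: b = malloc(13) -> b = 5; heap: [0-4 ALLOC][5-17 ALLOC][18-47 FREE]
Op 3: c = malloc(11) -> c = 18; heap: [0-4 ALLOC][5-17 ALLOC][18-28 ALLOC][29-47 FREE]
Op 4: free(a) -> (freed a); heap: [0-4 FREE][5-17 ALLOC][18-28 ALLOC][29-47 FREE]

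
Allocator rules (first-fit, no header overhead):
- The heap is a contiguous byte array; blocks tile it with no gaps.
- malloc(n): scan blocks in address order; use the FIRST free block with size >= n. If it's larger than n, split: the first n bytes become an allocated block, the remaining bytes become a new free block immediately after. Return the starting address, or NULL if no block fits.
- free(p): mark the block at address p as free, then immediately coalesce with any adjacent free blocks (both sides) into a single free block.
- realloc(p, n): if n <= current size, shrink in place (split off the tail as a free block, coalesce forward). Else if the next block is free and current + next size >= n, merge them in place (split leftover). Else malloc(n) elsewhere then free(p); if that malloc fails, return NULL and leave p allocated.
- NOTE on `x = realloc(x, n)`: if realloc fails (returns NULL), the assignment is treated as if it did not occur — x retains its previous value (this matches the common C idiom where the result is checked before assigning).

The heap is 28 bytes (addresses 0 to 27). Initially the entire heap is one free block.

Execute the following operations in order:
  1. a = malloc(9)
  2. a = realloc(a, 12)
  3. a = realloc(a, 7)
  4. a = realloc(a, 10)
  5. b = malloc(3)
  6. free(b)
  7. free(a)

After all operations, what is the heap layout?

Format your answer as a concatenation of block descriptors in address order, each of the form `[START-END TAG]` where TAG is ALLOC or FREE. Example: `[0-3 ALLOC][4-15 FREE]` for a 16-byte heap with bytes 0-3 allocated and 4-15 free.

Answer: [0-27 FREE]

Derivation:
Op 1: a = malloc(9) -> a = 0; heap: [0-8 ALLOC][9-27 FREE]
Op 2: a = realloc(a, 12) -> a = 0; heap: [0-11 ALLOC][12-27 FREE]
Op 3: a = realloc(a, 7) -> a = 0; heap: [0-6 ALLOC][7-27 FREE]
Op 4: a = realloc(a, 10) -> a = 0; heap: [0-9 ALLOC][10-27 FREE]
Op 5: b = malloc(3) -> b = 10; heap: [0-9 ALLOC][10-12 ALLOC][13-27 FREE]
Op 6: free(b) -> (freed b); heap: [0-9 ALLOC][10-27 FREE]
Op 7: free(a) -> (freed a); heap: [0-27 FREE]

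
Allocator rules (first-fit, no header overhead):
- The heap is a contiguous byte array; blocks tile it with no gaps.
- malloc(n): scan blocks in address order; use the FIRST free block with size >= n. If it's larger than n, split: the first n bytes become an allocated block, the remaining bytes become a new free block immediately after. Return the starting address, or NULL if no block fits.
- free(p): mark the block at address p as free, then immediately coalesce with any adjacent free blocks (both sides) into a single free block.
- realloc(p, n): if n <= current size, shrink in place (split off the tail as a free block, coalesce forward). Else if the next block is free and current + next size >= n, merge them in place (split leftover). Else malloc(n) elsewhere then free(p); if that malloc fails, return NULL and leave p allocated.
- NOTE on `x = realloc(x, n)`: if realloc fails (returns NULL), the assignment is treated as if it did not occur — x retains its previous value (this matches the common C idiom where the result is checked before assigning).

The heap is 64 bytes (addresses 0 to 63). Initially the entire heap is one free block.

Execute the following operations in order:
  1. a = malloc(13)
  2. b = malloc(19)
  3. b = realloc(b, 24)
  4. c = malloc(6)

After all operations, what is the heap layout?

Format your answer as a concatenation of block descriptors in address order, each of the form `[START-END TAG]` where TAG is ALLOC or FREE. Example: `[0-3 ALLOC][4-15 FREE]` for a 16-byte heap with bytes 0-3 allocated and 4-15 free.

Answer: [0-12 ALLOC][13-36 ALLOC][37-42 ALLOC][43-63 FREE]

Derivation:
Op 1: a = malloc(13) -> a = 0; heap: [0-12 ALLOC][13-63 FREE]
Op 2: b = malloc(19) -> b = 13; heap: [0-12 ALLOC][13-31 ALLOC][32-63 FREE]
Op 3: b = realloc(b, 24) -> b = 13; heap: [0-12 ALLOC][13-36 ALLOC][37-63 FREE]
Op 4: c = malloc(6) -> c = 37; heap: [0-12 ALLOC][13-36 ALLOC][37-42 ALLOC][43-63 FREE]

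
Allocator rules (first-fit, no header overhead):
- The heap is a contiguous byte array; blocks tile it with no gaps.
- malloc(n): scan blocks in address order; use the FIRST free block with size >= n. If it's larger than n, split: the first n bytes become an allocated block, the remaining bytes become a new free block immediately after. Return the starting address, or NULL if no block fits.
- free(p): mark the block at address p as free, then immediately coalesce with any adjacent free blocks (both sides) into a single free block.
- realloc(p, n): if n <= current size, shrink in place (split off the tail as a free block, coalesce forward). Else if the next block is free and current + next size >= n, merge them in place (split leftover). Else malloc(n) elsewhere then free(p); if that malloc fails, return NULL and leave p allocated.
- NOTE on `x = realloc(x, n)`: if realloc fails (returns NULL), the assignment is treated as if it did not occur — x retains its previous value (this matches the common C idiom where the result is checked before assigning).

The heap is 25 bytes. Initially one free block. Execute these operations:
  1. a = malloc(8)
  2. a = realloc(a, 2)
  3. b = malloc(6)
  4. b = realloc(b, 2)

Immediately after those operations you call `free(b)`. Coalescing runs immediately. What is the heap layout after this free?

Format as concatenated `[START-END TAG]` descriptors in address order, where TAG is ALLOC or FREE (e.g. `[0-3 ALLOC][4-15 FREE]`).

Answer: [0-1 ALLOC][2-24 FREE]

Derivation:
Op 1: a = malloc(8) -> a = 0; heap: [0-7 ALLOC][8-24 FREE]
Op 2: a = realloc(a, 2) -> a = 0; heap: [0-1 ALLOC][2-24 FREE]
Op 3: b = malloc(6) -> b = 2; heap: [0-1 ALLOC][2-7 ALLOC][8-24 FREE]
Op 4: b = realloc(b, 2) -> b = 2; heap: [0-1 ALLOC][2-3 ALLOC][4-24 FREE]
free(b): b = 2 -> block [2-3 ALLOC]; mark free, coalesce with adjacent free neighbors -> [0-1 ALLOC][2-24 FREE]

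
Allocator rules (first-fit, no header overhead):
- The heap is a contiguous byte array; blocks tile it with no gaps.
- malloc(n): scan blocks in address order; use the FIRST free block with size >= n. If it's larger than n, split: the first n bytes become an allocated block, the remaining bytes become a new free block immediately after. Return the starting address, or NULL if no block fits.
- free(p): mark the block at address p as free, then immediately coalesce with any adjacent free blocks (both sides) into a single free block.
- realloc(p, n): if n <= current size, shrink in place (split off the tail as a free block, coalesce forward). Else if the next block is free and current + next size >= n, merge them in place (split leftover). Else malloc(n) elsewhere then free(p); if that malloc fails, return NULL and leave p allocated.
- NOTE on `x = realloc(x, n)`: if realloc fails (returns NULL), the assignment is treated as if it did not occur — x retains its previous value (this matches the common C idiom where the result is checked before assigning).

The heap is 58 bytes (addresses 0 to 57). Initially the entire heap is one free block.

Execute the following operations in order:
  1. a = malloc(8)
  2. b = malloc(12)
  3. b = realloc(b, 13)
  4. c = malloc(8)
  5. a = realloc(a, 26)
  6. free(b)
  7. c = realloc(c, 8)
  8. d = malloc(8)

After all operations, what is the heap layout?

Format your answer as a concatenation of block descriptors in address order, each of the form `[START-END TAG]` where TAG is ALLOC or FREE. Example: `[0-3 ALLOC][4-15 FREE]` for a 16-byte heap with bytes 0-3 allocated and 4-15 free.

Op 1: a = malloc(8) -> a = 0; heap: [0-7 ALLOC][8-57 FREE]
Op 2: b = malloc(12) -> b = 8; heap: [0-7 ALLOC][8-19 ALLOC][20-57 FREE]
Op 3: b = realloc(b, 13) -> b = 8; heap: [0-7 ALLOC][8-20 ALLOC][21-57 FREE]
Op 4: c = malloc(8) -> c = 21; heap: [0-7 ALLOC][8-20 ALLOC][21-28 ALLOC][29-57 FREE]
Op 5: a = realloc(a, 26) -> a = 29; heap: [0-7 FREE][8-20 ALLOC][21-28 ALLOC][29-54 ALLOC][55-57 FREE]
Op 6: free(b) -> (freed b); heap: [0-20 FREE][21-28 ALLOC][29-54 ALLOC][55-57 FREE]
Op 7: c = realloc(c, 8) -> c = 21; heap: [0-20 FREE][21-28 ALLOC][29-54 ALLOC][55-57 FREE]
Op 8: d = malloc(8) -> d = 0; heap: [0-7 ALLOC][8-20 FREE][21-28 ALLOC][29-54 ALLOC][55-57 FREE]

Answer: [0-7 ALLOC][8-20 FREE][21-28 ALLOC][29-54 ALLOC][55-57 FREE]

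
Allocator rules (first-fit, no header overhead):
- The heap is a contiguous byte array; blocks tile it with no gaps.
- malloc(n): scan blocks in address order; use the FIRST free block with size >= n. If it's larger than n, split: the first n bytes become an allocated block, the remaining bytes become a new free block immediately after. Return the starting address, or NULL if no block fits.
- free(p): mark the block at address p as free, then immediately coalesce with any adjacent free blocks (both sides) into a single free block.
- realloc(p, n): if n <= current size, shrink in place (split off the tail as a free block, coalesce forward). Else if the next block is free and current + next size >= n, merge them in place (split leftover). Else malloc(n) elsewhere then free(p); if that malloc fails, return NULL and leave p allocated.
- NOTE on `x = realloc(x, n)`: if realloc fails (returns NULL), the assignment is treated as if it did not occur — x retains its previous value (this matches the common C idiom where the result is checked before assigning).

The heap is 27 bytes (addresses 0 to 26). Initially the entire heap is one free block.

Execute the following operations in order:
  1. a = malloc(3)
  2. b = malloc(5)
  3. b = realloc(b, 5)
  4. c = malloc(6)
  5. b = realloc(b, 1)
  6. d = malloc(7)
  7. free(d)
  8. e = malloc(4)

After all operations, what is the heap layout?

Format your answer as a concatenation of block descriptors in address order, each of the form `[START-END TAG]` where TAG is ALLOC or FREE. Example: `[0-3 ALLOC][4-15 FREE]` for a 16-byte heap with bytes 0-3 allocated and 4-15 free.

Op 1: a = malloc(3) -> a = 0; heap: [0-2 ALLOC][3-26 FREE]
Op 2: b = malloc(5) -> b = 3; heap: [0-2 ALLOC][3-7 ALLOC][8-26 FREE]
Op 3: b = realloc(b, 5) -> b = 3; heap: [0-2 ALLOC][3-7 ALLOC][8-26 FREE]
Op 4: c = malloc(6) -> c = 8; heap: [0-2 ALLOC][3-7 ALLOC][8-13 ALLOC][14-26 FREE]
Op 5: b = realloc(b, 1) -> b = 3; heap: [0-2 ALLOC][3-3 ALLOC][4-7 FREE][8-13 ALLOC][14-26 FREE]
Op 6: d = malloc(7) -> d = 14; heap: [0-2 ALLOC][3-3 ALLOC][4-7 FREE][8-13 ALLOC][14-20 ALLOC][21-26 FREE]
Op 7: free(d) -> (freed d); heap: [0-2 ALLOC][3-3 ALLOC][4-7 FREE][8-13 ALLOC][14-26 FREE]
Op 8: e = malloc(4) -> e = 4; heap: [0-2 ALLOC][3-3 ALLOC][4-7 ALLOC][8-13 ALLOC][14-26 FREE]

Answer: [0-2 ALLOC][3-3 ALLOC][4-7 ALLOC][8-13 ALLOC][14-26 FREE]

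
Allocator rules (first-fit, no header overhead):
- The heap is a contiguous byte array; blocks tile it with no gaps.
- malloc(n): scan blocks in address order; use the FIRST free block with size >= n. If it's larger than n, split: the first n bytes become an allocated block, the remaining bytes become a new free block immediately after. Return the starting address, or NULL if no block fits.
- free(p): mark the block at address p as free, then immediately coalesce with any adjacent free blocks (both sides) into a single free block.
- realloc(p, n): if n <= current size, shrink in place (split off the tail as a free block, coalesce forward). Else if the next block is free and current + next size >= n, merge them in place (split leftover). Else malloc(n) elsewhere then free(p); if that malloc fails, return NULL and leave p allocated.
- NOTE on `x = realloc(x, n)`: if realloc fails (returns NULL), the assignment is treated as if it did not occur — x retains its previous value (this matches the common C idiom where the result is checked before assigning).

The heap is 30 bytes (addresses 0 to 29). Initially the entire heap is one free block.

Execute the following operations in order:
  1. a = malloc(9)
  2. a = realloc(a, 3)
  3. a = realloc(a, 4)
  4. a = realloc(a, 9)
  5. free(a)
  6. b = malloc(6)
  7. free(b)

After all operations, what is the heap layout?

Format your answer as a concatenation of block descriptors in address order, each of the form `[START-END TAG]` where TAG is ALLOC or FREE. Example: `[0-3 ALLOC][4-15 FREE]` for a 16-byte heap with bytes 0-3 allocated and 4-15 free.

Answer: [0-29 FREE]

Derivation:
Op 1: a = malloc(9) -> a = 0; heap: [0-8 ALLOC][9-29 FREE]
Op 2: a = realloc(a, 3) -> a = 0; heap: [0-2 ALLOC][3-29 FREE]
Op 3: a = realloc(a, 4) -> a = 0; heap: [0-3 ALLOC][4-29 FREE]
Op 4: a = realloc(a, 9) -> a = 0; heap: [0-8 ALLOC][9-29 FREE]
Op 5: free(a) -> (freed a); heap: [0-29 FREE]
Op 6: b = malloc(6) -> b = 0; heap: [0-5 ALLOC][6-29 FREE]
Op 7: free(b) -> (freed b); heap: [0-29 FREE]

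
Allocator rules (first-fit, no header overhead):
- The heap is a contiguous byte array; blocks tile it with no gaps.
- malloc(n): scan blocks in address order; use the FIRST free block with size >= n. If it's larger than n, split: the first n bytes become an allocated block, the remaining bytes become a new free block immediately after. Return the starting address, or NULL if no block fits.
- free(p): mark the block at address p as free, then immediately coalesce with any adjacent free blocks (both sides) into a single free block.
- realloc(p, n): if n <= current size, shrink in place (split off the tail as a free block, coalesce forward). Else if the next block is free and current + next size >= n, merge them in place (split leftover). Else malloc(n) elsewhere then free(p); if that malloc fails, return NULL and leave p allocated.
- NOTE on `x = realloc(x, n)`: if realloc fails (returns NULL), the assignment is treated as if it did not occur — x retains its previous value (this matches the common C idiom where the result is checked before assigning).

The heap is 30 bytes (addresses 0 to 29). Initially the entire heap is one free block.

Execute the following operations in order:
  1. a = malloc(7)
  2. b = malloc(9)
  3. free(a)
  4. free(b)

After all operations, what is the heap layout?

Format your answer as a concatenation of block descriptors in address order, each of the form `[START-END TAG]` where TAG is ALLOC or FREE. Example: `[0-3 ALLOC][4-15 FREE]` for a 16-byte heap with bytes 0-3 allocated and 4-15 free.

Op 1: a = malloc(7) -> a = 0; heap: [0-6 ALLOC][7-29 FREE]
Op 2: b = malloc(9) -> b = 7; heap: [0-6 ALLOC][7-15 ALLOC][16-29 FREE]
Op 3: free(a) -> (freed a); heap: [0-6 FREE][7-15 ALLOC][16-29 FREE]
Op 4: free(b) -> (freed b); heap: [0-29 FREE]

Answer: [0-29 FREE]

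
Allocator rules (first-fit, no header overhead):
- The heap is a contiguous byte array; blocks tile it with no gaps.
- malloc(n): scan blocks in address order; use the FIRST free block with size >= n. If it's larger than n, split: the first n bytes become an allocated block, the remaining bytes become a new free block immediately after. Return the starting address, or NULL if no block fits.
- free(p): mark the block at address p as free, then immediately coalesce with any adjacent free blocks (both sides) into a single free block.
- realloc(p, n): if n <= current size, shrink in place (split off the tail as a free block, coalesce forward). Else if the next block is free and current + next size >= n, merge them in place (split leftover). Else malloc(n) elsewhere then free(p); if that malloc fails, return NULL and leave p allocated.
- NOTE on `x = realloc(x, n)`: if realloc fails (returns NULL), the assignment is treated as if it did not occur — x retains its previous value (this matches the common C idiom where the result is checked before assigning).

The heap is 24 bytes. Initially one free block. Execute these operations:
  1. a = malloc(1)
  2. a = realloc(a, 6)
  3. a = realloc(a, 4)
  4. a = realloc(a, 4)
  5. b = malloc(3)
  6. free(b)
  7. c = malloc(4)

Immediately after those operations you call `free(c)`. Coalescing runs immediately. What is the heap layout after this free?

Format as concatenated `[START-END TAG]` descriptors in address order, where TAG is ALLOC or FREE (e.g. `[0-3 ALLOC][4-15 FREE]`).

Answer: [0-3 ALLOC][4-23 FREE]

Derivation:
Op 1: a = malloc(1) -> a = 0; heap: [0-0 ALLOC][1-23 FREE]
Op 2: a = realloc(a, 6) -> a = 0; heap: [0-5 ALLOC][6-23 FREE]
Op 3: a = realloc(a, 4) -> a = 0; heap: [0-3 ALLOC][4-23 FREE]
Op 4: a = realloc(a, 4) -> a = 0; heap: [0-3 ALLOC][4-23 FREE]
Op 5: b = malloc(3) -> b = 4; heap: [0-3 ALLOC][4-6 ALLOC][7-23 FREE]
Op 6: free(b) -> (freed b); heap: [0-3 ALLOC][4-23 FREE]
Op 7: c = malloc(4) -> c = 4; heap: [0-3 ALLOC][4-7 ALLOC][8-23 FREE]
free(c): c = 4 -> block [4-7 ALLOC]; mark free, coalesce with adjacent free neighbors -> [0-3 ALLOC][4-23 FREE]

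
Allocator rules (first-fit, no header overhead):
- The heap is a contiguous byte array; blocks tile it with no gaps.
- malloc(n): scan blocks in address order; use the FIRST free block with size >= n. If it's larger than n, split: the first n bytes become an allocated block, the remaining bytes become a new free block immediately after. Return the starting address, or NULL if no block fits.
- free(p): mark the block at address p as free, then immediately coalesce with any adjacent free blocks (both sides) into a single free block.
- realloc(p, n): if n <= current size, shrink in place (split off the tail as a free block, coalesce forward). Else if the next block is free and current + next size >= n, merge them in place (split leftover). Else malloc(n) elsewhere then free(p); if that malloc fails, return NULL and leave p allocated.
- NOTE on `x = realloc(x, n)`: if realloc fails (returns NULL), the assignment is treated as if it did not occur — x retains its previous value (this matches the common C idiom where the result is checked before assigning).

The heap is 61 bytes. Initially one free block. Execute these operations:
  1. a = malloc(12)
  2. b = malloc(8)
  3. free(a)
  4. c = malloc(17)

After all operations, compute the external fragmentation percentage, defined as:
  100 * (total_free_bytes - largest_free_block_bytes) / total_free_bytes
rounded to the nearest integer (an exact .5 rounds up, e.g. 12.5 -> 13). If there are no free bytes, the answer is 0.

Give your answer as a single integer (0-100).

Answer: 33

Derivation:
Op 1: a = malloc(12) -> a = 0; heap: [0-11 ALLOC][12-60 FREE]
Op 2: b = malloc(8) -> b = 12; heap: [0-11 ALLOC][12-19 ALLOC][20-60 FREE]
Op 3: free(a) -> (freed a); heap: [0-11 FREE][12-19 ALLOC][20-60 FREE]
Op 4: c = malloc(17) -> c = 20; heap: [0-11 FREE][12-19 ALLOC][20-36 ALLOC][37-60 FREE]
Free blocks: [12 24] total_free=36 largest=24 -> 100*(36-24)/36 = 1200/36 ≈ 33.333 -> rounds to 33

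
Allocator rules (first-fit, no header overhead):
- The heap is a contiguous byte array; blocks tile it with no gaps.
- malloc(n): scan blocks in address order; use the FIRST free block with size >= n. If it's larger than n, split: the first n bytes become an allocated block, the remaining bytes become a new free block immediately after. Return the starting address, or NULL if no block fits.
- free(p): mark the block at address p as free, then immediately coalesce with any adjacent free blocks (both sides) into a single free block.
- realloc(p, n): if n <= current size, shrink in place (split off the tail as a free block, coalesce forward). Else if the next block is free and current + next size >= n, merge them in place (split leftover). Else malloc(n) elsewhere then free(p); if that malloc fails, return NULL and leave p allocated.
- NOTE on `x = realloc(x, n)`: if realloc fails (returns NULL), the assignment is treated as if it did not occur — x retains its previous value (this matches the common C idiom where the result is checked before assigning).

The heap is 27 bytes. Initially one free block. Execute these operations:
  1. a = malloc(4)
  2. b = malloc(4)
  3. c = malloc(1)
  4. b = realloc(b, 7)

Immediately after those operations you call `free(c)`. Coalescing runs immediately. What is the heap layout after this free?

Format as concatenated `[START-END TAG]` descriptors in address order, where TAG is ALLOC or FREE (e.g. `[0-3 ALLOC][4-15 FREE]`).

Answer: [0-3 ALLOC][4-8 FREE][9-15 ALLOC][16-26 FREE]

Derivation:
Op 1: a = malloc(4) -> a = 0; heap: [0-3 ALLOC][4-26 FREE]
Op 2: b = malloc(4) -> b = 4; heap: [0-3 ALLOC][4-7 ALLOC][8-26 FREE]
Op 3: c = malloc(1) -> c = 8; heap: [0-3 ALLOC][4-7 ALLOC][8-8 ALLOC][9-26 FREE]
Op 4: b = realloc(b, 7) -> b = 9; heap: [0-3 ALLOC][4-7 FREE][8-8 ALLOC][9-15 ALLOC][16-26 FREE]
free(c): c = 8 -> block [8-8 ALLOC]; mark free, coalesce with adjacent free neighbors -> [0-3 ALLOC][4-8 FREE][9-15 ALLOC][16-26 FREE]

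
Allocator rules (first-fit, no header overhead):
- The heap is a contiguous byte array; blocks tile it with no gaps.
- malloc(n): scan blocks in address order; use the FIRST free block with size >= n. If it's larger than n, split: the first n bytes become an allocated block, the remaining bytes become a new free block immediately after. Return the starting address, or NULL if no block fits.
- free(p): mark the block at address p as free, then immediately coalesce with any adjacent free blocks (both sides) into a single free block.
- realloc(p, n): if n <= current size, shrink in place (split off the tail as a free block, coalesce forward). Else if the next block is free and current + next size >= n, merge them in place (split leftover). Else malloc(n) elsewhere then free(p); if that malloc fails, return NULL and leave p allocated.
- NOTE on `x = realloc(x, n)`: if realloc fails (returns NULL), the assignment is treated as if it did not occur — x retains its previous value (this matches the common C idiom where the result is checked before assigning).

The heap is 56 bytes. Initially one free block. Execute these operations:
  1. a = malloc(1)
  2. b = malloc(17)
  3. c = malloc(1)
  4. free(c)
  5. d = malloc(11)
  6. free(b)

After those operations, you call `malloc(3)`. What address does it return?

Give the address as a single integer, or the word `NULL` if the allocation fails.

Answer: 1

Derivation:
Op 1: a = malloc(1) -> a = 0; heap: [0-0 ALLOC][1-55 FREE]
Op 2: b = malloc(17) -> b = 1; heap: [0-0 ALLOC][1-17 ALLOC][18-55 FREE]
Op 3: c = malloc(1) -> c = 18; heap: [0-0 ALLOC][1-17 ALLOC][18-18 ALLOC][19-55 FREE]
Op 4: free(c) -> (freed c); heap: [0-0 ALLOC][1-17 ALLOC][18-55 FREE]
Op 5: d = malloc(11) -> d = 18; heap: [0-0 ALLOC][1-17 ALLOC][18-28 ALLOC][29-55 FREE]
Op 6: free(b) -> (freed b); heap: [0-0 ALLOC][1-17 FREE][18-28 ALLOC][29-55 FREE]
malloc(3): first-fit scan over [0-0 ALLOC][1-17 FREE][18-28 ALLOC][29-55 FREE] -> 1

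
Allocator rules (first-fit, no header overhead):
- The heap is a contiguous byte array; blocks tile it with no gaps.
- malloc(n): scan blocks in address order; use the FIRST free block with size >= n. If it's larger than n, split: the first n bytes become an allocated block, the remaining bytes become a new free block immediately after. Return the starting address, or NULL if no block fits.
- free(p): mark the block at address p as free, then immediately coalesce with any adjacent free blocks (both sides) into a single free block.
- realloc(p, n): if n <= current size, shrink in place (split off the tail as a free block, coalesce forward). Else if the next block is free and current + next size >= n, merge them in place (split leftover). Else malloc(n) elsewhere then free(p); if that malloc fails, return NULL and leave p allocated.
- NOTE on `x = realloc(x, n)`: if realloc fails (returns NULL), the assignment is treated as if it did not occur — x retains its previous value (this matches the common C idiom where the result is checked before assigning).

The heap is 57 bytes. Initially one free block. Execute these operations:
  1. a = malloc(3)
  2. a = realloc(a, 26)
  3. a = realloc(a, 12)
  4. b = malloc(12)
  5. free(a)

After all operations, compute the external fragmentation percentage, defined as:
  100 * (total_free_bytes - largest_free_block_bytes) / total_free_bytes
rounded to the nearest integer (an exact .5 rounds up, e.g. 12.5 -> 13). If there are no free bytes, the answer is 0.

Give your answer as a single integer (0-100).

Answer: 27

Derivation:
Op 1: a = malloc(3) -> a = 0; heap: [0-2 ALLOC][3-56 FREE]
Op 2: a = realloc(a, 26) -> a = 0; heap: [0-25 ALLOC][26-56 FREE]
Op 3: a = realloc(a, 12) -> a = 0; heap: [0-11 ALLOC][12-56 FREE]
Op 4: b = malloc(12) -> b = 12; heap: [0-11 ALLOC][12-23 ALLOC][24-56 FREE]
Op 5: free(a) -> (freed a); heap: [0-11 FREE][12-23 ALLOC][24-56 FREE]
Free blocks: [12 33] total_free=45 largest=33 -> 100*(45-33)/45 = 1200/45 ≈ 26.667 -> rounds to 27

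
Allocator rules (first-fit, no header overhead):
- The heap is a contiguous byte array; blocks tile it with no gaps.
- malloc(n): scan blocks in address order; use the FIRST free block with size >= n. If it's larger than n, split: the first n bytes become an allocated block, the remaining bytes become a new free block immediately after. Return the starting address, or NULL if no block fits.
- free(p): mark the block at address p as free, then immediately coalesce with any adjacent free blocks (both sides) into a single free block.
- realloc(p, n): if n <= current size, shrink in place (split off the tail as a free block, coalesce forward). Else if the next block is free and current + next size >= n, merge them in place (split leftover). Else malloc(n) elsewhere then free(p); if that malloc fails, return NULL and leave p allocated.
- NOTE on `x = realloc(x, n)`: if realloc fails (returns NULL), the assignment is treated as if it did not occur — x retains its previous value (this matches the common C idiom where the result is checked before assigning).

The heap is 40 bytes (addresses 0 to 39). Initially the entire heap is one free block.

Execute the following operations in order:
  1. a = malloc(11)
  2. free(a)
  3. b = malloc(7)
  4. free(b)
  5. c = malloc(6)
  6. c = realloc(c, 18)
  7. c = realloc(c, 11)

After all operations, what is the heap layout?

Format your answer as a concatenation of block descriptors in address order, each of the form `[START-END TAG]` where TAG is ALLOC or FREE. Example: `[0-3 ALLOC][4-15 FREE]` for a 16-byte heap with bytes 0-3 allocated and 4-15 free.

Answer: [0-10 ALLOC][11-39 FREE]

Derivation:
Op 1: a = malloc(11) -> a = 0; heap: [0-10 ALLOC][11-39 FREE]
Op 2: free(a) -> (freed a); heap: [0-39 FREE]
Op 3: b = malloc(7) -> b = 0; heap: [0-6 ALLOC][7-39 FREE]
Op 4: free(b) -> (freed b); heap: [0-39 FREE]
Op 5: c = malloc(6) -> c = 0; heap: [0-5 ALLOC][6-39 FREE]
Op 6: c = realloc(c, 18) -> c = 0; heap: [0-17 ALLOC][18-39 FREE]
Op 7: c = realloc(c, 11) -> c = 0; heap: [0-10 ALLOC][11-39 FREE]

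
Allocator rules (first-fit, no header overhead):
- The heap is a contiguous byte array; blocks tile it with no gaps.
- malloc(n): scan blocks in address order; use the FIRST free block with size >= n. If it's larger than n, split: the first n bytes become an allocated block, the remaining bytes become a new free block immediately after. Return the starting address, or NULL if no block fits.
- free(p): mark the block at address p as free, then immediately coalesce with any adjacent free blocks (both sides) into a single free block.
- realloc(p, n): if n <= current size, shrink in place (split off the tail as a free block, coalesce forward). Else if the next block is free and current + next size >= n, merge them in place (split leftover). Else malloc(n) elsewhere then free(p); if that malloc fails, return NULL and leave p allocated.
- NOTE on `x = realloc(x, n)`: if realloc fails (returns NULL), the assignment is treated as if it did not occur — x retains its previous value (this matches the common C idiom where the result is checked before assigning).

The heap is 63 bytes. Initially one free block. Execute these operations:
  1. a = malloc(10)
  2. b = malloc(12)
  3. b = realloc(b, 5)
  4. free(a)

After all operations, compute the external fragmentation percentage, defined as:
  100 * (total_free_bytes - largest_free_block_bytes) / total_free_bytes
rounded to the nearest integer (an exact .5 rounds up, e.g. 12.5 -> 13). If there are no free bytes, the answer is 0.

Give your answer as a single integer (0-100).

Answer: 17

Derivation:
Op 1: a = malloc(10) -> a = 0; heap: [0-9 ALLOC][10-62 FREE]
Op 2: b = malloc(12) -> b = 10; heap: [0-9 ALLOC][10-21 ALLOC][22-62 FREE]
Op 3: b = realloc(b, 5) -> b = 10; heap: [0-9 ALLOC][10-14 ALLOC][15-62 FREE]
Op 4: free(a) -> (freed a); heap: [0-9 FREE][10-14 ALLOC][15-62 FREE]
Free blocks: [10 48] total_free=58 largest=48 -> 100*(58-48)/58 = 1000/58 ≈ 17.241 -> rounds to 17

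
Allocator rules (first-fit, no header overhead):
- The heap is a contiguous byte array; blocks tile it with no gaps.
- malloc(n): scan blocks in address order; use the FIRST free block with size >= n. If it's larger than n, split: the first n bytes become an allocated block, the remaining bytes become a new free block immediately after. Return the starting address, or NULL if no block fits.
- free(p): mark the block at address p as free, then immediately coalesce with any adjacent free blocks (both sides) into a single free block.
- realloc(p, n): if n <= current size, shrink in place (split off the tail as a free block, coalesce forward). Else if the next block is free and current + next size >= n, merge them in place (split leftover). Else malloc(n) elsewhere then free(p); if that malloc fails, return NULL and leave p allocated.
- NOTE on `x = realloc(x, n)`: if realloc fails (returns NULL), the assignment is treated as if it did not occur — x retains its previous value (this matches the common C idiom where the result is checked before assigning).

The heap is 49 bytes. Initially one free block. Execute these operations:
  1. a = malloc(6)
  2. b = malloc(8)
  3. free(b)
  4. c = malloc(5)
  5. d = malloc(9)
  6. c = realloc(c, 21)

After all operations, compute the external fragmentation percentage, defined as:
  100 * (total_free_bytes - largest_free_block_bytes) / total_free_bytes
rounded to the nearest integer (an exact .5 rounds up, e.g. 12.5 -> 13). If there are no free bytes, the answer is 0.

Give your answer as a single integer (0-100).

Op 1: a = malloc(6) -> a = 0; heap: [0-5 ALLOC][6-48 FREE]
Op 2: b = malloc(8) -> b = 6; heap: [0-5 ALLOC][6-13 ALLOC][14-48 FREE]
Op 3: free(b) -> (freed b); heap: [0-5 ALLOC][6-48 FREE]
Op 4: c = malloc(5) -> c = 6; heap: [0-5 ALLOC][6-10 ALLOC][11-48 FREE]
Op 5: d = malloc(9) -> d = 11; heap: [0-5 ALLOC][6-10 ALLOC][11-19 ALLOC][20-48 FREE]
Op 6: c = realloc(c, 21) -> c = 20; heap: [0-5 ALLOC][6-10 FREE][11-19 ALLOC][20-40 ALLOC][41-48 FREE]
Free blocks: [5 8] total_free=13 largest=8 -> 100*(13-8)/13 = 500/13 ≈ 38.462 -> rounds to 38

Answer: 38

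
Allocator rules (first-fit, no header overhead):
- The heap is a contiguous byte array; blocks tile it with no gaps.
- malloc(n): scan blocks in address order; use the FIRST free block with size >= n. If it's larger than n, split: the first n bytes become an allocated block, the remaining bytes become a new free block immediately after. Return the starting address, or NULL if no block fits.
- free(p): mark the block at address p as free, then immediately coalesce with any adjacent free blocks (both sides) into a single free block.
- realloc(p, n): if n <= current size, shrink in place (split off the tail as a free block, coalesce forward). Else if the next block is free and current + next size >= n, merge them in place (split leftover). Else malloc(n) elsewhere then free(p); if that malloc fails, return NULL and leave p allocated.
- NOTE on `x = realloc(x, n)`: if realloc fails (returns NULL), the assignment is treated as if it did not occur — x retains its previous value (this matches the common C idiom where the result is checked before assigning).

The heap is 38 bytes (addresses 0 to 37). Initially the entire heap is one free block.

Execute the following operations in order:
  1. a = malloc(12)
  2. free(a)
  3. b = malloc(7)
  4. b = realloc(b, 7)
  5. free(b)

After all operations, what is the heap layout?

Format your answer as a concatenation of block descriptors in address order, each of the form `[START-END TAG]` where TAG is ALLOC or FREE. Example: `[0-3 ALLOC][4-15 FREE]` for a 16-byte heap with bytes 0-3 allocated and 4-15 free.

Op 1: a = malloc(12) -> a = 0; heap: [0-11 ALLOC][12-37 FREE]
Op 2: free(a) -> (freed a); heap: [0-37 FREE]
Op 3: b = malloc(7) -> b = 0; heap: [0-6 ALLOC][7-37 FREE]
Op 4: b = realloc(b, 7) -> b = 0; heap: [0-6 ALLOC][7-37 FREE]
Op 5: free(b) -> (freed b); heap: [0-37 FREE]

Answer: [0-37 FREE]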